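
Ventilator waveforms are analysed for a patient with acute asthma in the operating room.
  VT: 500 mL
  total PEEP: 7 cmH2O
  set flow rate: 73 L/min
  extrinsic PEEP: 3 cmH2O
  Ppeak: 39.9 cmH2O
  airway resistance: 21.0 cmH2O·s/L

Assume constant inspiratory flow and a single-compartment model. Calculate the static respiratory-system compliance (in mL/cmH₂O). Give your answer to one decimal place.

Flow: 73 L/min ÷ 60 = 1.2167 L/s.
Total PEEP = 7 cmH2O (set 3 + intrinsic 4); this is the baseline alveolar pressure.
Equation of motion (constant flow): PIP = Vt/C + R·V̇ + PEEP.
Vt/C = PIP − R·V̇ − PEEP = 39.9 − 21.0×1.2167 − 7 = 39.9 − 25.551 − 7 = 7.349 cmH2O.
C = Vt / 7.349 = 500 / 7.349 = 68.036 mL/cmH2O.

68.0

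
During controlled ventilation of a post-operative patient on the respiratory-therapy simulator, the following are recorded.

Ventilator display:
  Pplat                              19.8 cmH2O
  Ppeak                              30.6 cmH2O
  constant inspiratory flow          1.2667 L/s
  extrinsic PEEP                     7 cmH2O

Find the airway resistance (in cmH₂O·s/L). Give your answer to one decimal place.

8.5

Raw = (PIP − Pplat) / flow = (30.6 − 19.8) / 1.2667 = 10.8 / 1.2667 = 8.526 cmH2O·s/L.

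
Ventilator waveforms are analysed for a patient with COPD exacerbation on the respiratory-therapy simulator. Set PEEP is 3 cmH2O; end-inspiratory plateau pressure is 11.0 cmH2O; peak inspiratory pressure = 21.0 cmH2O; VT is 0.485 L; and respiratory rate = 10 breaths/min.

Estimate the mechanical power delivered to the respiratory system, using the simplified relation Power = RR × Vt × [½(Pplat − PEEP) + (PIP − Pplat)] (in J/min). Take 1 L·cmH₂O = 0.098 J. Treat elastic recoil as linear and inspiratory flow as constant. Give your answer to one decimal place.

6.7

Per-breath work = Vt × [½(Pplat−PEEP) + (PIP−Pplat)] = 0.485 × [0.5×8.0 + 10.0] = 0.485 × 14.0 = 6.79 L·cmH2O.
Power = 10 × 6.79 = 67.9 L·cmH2O/min.
× 0.098 J/(L·cmH2O) → 6.654 J/min.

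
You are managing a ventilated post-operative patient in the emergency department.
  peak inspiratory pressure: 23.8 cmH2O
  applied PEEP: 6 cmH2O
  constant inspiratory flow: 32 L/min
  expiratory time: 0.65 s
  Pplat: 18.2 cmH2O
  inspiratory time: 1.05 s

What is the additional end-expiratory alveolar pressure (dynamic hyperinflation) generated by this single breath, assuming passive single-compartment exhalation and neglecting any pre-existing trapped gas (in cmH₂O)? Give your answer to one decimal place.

Flow: 32 L/min ÷ 60 = 0.5333 L/s.
Vt = flow × Ti = 0.5333 L/s × 1.05 s × 1000 mL/L = 559.97 mL.
R = (PIP − Pplat)/V̇ = (23.8 − 18.2) / 0.5333 = 5.6/0.5333 = 10.501 cmH2O·s/L.
C = Vt/(Pplat − PEEP) = 559.97 / (18.2 − 6) = 559.97/12.2 = 45.899 mL/cmH2O.
τ = R × C = 10.501 × 0.0459 L/cmH2O = 0.482 s.
Fraction remaining = e^(−Te/τ) = e^(−0.65/0.482) = 0.2596; trapped volume = 559.97 × 0.2596 = 145.37 mL.
Additional alveolar pressure from trapping ≈ V_trapped / C = 145.37 / 45.899 = 3.167 cmH2O.

3.2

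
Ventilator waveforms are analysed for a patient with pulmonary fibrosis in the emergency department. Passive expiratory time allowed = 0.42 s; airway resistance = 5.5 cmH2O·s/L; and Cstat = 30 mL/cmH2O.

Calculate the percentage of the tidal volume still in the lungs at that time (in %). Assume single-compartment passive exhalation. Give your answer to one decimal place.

7.8

τ = R × C = 5.5 × 30 mL/cmH2O = 5.5 × 0.030 L/cmH2O = 0.165 s.
Passive exhalation: V(t)/V₀ = e^(−t/τ) = e^(−0.42/0.165) = 0.07844.
Fraction remaining = 0.07844 → 7.844%.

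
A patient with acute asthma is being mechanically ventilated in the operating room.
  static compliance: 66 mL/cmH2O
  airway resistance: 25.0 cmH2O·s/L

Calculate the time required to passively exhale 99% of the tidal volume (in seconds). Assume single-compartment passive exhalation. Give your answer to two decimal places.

τ = R × C = 25.0 × 66 mL/cmH2O = 25.0 × 0.066 L/cmH2O = 1.65 s.
Exhaled fraction f = 1 − e^(−t/τ) → t = −τ·ln(1 − f) = −1.65·ln(0.01) = 7.599 s.

7.60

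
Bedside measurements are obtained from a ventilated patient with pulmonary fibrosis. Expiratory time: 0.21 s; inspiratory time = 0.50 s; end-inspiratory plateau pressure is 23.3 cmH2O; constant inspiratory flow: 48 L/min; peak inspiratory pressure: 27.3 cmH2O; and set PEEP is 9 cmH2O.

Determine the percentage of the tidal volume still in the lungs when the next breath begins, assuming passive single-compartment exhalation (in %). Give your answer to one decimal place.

22.3

Flow: 48 L/min ÷ 60 = 0.8 L/s.
Vt = flow × Ti = 0.8 L/s × 0.50 s × 1000 mL/L = 400.0 mL.
R = (PIP − Pplat)/V̇ = (27.3 − 23.3) / 0.8 = 4.0/0.8 = 5.0 cmH2O·s/L.
C = Vt/(Pplat − PEEP) = 400.0 / (23.3 − 9) = 400.0/14.3 = 27.972 mL/cmH2O.
τ = R × C = 5.0 × 0.02797 L/cmH2O = 0.1399 s.
Fraction remaining at end-expiration = e^(−Te/τ) = e^(−0.21/0.1399) = 0.2229 → 22.29%.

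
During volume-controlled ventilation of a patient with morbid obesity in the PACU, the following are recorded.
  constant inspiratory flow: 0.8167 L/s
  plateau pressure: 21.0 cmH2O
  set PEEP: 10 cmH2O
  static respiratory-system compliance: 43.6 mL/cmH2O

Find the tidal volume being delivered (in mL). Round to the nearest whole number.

Vt = Cstat × (Pplat − PEEP) = 43.6 × (21.0 − 10) = 43.6 × 11.0 = 479.6 mL.

480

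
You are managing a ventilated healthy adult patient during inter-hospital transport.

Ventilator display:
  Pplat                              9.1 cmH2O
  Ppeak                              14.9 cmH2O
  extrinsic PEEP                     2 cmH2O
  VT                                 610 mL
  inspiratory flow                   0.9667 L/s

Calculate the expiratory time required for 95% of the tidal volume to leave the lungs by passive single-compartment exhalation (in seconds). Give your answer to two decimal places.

1.54

R = (PIP − Pplat)/V̇ = (14.9 − 9.1) / 0.9667 = 5.8/0.9667 = 6.0 cmH2O·s/L.
C = Vt/(Pplat − PEEP) = 610.0 / (9.1 − 2) = 610.0/7.1 = 85.915 mL/cmH2O.
τ = R × C = 6.0 × 0.08592 L/cmH2O = 0.5155 s.
t = −τ·ln(1 − 0.95) = −0.5155·ln(0.05) = 1.544 s.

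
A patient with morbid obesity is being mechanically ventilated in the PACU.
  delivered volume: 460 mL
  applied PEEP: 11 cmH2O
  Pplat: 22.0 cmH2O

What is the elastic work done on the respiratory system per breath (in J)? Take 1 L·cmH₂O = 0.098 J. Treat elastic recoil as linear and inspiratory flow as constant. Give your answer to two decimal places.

Elastic work ≈ ½ × (Pplat − PEEP) × Vt = 0.5 × (22.0 − 11) × 0.460 L = 0.5 × 11.0 × 0.460 = 2.53 L·cmH2O.
× 0.098 J/(L·cmH2O) → 0.2479 J.

0.25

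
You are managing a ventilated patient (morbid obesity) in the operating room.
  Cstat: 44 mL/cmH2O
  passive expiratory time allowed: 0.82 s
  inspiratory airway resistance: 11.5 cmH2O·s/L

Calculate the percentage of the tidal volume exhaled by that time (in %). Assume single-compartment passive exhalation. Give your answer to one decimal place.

τ = R × C = 11.5 × 44 mL/cmH2O = 11.5 × 0.044 L/cmH2O = 0.506 s.
Passive exhalation: V(t)/V₀ = e^(−t/τ) = e^(−0.82/0.506) = 0.1978.
Fraction exhaled = 1 − 0.1978 = 0.8022 → 80.22%.

80.2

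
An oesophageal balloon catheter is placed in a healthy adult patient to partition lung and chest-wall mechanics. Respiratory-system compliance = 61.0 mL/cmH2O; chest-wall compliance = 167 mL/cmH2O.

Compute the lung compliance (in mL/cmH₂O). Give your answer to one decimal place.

1/CL = 1/Crs − 1/Ccw.
1/CL = 1/61.0 − 1/167 = 0.01041.
CL = 96.061 mL/cmH2O.

96.1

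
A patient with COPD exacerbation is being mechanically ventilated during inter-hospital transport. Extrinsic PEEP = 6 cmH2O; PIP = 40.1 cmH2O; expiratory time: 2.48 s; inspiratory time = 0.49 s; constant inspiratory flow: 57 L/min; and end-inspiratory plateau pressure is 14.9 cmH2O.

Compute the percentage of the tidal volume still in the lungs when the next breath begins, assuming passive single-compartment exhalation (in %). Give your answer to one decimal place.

Flow: 57 L/min ÷ 60 = 0.95 L/s.
Vt = flow × Ti = 0.95 L/s × 0.49 s × 1000 mL/L = 465.5 mL.
R = (PIP − Pplat)/V̇ = (40.1 − 14.9) / 0.95 = 25.2/0.95 = 26.526 cmH2O·s/L.
C = Vt/(Pplat − PEEP) = 465.5 / (14.9 − 6) = 465.5/8.9 = 52.303 mL/cmH2O.
τ = R × C = 26.526 × 0.0523 L/cmH2O = 1.387 s.
Fraction remaining at end-expiration = e^(−Te/τ) = e^(−2.48/1.387) = 0.1673 → 16.73%.

16.7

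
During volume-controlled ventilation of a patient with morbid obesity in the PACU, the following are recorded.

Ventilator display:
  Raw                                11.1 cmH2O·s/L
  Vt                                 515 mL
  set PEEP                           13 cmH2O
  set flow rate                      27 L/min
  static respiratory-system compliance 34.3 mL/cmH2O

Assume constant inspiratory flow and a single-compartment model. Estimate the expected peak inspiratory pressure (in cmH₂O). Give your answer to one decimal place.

33.0

Flow: 27 L/min ÷ 60 = 0.45 L/s.
Equation of motion (constant flow): PIP = Vt/C + R·V̇ + PEEP.
PIP = 515/34.3 + 11.1×0.45 + 13 = 15.015 + 4.995 + 13 = 33.01 cmH2O.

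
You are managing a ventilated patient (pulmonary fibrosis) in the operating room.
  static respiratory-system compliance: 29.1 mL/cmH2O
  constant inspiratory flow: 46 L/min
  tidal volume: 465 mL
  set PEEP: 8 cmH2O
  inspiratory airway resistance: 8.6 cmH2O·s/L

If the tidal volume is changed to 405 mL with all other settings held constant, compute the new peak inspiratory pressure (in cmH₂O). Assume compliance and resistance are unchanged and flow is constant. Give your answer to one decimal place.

Flow: 46 L/min ÷ 60 = 0.7667 L/s.
PIP = Vt/C + R·V̇ + PEEP (constant-flow equation of motion).
Only the elastic term changes: ΔPIP = ΔVt / C = (405 − 465) / 29.1 = -2.062 cmH2O.
Original PIP = 465/29.1 + 8.6×0.7667 + 8 = 30.573 cmH2O; new PIP = 30.573 + (-2.062) = 28.511 cmH2O.

28.5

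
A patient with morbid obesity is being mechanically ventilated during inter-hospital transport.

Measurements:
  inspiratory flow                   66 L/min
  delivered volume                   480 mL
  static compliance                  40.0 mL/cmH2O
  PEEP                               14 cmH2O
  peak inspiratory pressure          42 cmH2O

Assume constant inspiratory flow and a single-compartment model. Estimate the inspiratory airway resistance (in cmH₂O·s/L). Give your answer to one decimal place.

14.5

Flow: 66 L/min ÷ 60 = 1.1 L/s.
Equation of motion (constant flow): PIP = Vt/C + R·V̇ + PEEP.
R·V̇ = PIP − Vt/C − PEEP = 42 − 480/40.0 − 14 = 42 − 12.0 − 14 = 16.0 cmH2O.
R = 16.0 / 1.1 = 14.545 cmH2O·s/L.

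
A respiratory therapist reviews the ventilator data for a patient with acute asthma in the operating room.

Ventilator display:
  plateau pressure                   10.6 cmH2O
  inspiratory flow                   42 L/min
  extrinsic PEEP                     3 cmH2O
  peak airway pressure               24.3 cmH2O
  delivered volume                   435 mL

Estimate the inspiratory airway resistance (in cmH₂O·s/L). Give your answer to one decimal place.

Flow: 42 L/min ÷ 60 = 0.7 L/s.
Raw = (PIP − Pplat) / flow = (24.3 − 10.6) / 0.7 = 13.7 / 0.7 = 19.571 cmH2O·s/L.

19.6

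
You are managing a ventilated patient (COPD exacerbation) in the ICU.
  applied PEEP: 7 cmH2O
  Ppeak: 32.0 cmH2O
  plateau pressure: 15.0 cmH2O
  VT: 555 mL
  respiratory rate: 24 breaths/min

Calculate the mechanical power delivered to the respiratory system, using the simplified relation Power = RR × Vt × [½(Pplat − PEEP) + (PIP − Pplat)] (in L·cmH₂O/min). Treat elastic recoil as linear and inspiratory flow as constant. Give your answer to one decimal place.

279.7

Per-breath work = Vt × [½(Pplat−PEEP) + (PIP−Pplat)] = 0.555 × [0.5×8.0 + 17.0] = 0.555 × 21.0 = 11.655 L·cmH2O.
Power = 24 × 11.655 = 279.72 L·cmH2O/min.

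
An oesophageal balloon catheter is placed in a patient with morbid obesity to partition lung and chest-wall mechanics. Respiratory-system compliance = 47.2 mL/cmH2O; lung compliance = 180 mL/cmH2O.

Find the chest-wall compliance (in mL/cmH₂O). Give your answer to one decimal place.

1/Ccw = 1/Crs − 1/CL.
1/Ccw = 1/47.2 − 1/180 = 0.01563.
Ccw = 63.98 mL/cmH2O.

64.0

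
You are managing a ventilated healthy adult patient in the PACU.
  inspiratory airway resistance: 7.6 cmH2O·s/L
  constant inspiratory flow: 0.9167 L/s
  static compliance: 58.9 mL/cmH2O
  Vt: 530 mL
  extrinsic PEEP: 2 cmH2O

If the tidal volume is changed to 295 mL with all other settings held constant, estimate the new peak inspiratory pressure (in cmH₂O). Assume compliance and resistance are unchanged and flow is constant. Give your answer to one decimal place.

14.0

PIP = Vt/C + R·V̇ + PEEP (constant-flow equation of motion).
Only the elastic term changes: ΔPIP = ΔVt / C = (295 − 530) / 58.9 = -3.99 cmH2O.
Original PIP = 530/58.9 + 7.6×0.9167 + 2 = 17.965 cmH2O; new PIP = 17.965 + (-3.99) = 13.975 cmH2O.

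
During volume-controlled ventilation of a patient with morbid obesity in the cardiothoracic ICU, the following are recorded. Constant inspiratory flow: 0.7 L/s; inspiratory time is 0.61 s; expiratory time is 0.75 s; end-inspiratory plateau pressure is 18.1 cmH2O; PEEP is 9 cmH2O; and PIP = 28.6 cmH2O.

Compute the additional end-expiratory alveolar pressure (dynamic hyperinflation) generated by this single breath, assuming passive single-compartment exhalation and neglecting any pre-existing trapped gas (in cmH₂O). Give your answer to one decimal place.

3.1

Vt = flow × Ti = 0.7 L/s × 0.61 s × 1000 mL/L = 427.0 mL.
R = (PIP − Pplat)/V̇ = (28.6 − 18.1) / 0.7 = 10.5/0.7 = 15.0 cmH2O·s/L.
C = Vt/(Pplat − PEEP) = 427.0 / (18.1 − 9) = 427.0/9.1 = 46.923 mL/cmH2O.
τ = R × C = 15.0 × 0.04692 L/cmH2O = 0.7038 s.
Fraction remaining = e^(−Te/τ) = e^(−0.75/0.7038) = 0.3445; trapped volume = 427.0 × 0.3445 = 147.1 mL.
Additional alveolar pressure from trapping ≈ V_trapped / C = 147.1 / 46.923 = 3.135 cmH2O.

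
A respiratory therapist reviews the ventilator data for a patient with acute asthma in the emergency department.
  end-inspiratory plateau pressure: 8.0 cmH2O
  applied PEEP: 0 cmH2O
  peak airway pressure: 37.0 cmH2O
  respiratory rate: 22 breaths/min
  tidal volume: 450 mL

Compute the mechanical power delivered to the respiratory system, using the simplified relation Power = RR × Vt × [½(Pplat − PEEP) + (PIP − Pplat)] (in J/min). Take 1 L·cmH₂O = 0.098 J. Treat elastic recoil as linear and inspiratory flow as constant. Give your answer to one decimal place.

32.0

Per-breath work = Vt × [½(Pplat−PEEP) + (PIP−Pplat)] = 0.450 × [0.5×8.0 + 29.0] = 0.450 × 33.0 = 14.85 L·cmH2O.
Power = 22 × 14.85 = 326.7 L·cmH2O/min.
× 0.098 J/(L·cmH2O) → 32.017 J/min.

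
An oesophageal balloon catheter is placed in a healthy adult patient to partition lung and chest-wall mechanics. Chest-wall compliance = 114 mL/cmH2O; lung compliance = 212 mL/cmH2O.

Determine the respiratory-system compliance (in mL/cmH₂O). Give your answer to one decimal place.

Lung and chest wall are elastances in series: 1/Crs = 1/CL + 1/Ccw.
1/Crs = 1/212 + 1/114 = 0.01349.
Crs = 74.129 mL/cmH2O.

74.1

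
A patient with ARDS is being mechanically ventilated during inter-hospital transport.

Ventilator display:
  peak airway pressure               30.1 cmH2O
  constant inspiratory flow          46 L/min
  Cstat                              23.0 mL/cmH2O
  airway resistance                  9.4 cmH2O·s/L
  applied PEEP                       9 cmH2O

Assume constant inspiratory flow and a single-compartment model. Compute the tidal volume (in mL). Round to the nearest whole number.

Flow: 46 L/min ÷ 60 = 0.7667 L/s.
Equation of motion (constant flow): PIP = Vt/C + R·V̇ + PEEP.
Vt/C = PIP − R·V̇ − PEEP = 30.1 − 7.207 − 9 = 13.893 cmH2O.
Vt = C × 13.893 = 23.0 × 13.893 = 319.54 mL.

320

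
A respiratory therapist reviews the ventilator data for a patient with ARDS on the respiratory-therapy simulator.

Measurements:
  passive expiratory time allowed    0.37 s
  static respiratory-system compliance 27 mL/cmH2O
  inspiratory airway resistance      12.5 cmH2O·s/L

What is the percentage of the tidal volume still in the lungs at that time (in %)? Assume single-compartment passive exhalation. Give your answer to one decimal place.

33.4

τ = R × C = 12.5 × 27 mL/cmH2O = 12.5 × 0.027 L/cmH2O = 0.3375 s.
Passive exhalation: V(t)/V₀ = e^(−t/τ) = e^(−0.37/0.3375) = 0.3341.
Fraction remaining = 0.3341 → 33.41%.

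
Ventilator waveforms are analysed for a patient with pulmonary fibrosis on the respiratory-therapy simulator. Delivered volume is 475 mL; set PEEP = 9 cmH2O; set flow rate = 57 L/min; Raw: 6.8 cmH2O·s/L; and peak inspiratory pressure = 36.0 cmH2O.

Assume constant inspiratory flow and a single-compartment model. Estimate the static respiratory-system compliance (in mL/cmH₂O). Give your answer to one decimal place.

23.1

Flow: 57 L/min ÷ 60 = 0.95 L/s.
Equation of motion (constant flow): PIP = Vt/C + R·V̇ + PEEP.
Vt/C = PIP − R·V̇ − PEEP = 36.0 − 6.8×0.95 − 9 = 36.0 − 6.46 − 9 = 20.54 cmH2O.
C = Vt / 20.54 = 475 / 20.54 = 23.126 mL/cmH2O.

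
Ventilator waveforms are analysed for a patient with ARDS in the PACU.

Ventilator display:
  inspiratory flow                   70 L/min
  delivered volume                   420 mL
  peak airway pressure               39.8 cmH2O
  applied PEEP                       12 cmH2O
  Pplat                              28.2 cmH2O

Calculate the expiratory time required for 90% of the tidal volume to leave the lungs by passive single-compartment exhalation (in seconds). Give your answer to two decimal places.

0.59

Flow: 70 L/min ÷ 60 = 1.1667 L/s.
R = (PIP − Pplat)/V̇ = (39.8 − 28.2) / 1.1667 = 11.6/1.1667 = 9.943 cmH2O·s/L.
C = Vt/(Pplat − PEEP) = 420.0 / (28.2 − 12) = 420.0/16.2 = 25.926 mL/cmH2O.
τ = R × C = 9.943 × 0.02593 L/cmH2O = 0.2578 s.
t = −τ·ln(1 − 0.90) = −0.2578·ln(0.1) = 0.5936 s.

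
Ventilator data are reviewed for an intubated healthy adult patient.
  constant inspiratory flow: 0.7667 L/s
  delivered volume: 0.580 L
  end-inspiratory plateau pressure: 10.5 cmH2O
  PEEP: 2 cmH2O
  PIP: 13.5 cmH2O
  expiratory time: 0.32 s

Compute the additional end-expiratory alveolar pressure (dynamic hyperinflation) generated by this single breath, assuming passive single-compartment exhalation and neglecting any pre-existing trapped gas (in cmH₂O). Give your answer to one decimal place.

R = (PIP − Pplat)/V̇ = (13.5 − 10.5) / 0.7667 = 3.0/0.7667 = 3.913 cmH2O·s/L.
C = Vt/(Pplat − PEEP) = 580.0 / (10.5 − 2) = 580.0/8.5 = 68.235 mL/cmH2O.
τ = R × C = 3.913 × 0.06824 L/cmH2O = 0.267 s.
Fraction remaining = e^(−Te/τ) = e^(−0.32/0.267) = 0.3016; trapped volume = 580.0 × 0.3016 = 174.93 mL.
Additional alveolar pressure from trapping ≈ V_trapped / C = 174.93 / 68.235 = 2.564 cmH2O.

2.6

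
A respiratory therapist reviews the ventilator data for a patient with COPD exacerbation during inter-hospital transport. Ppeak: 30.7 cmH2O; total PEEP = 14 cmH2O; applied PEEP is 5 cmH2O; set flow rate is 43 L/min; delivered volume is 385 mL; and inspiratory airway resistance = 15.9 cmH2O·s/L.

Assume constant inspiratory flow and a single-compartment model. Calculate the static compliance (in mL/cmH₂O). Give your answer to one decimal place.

72.6

Flow: 43 L/min ÷ 60 = 0.7167 L/s.
Total PEEP = 14 cmH2O (set 5 + intrinsic 9); this is the baseline alveolar pressure.
Equation of motion (constant flow): PIP = Vt/C + R·V̇ + PEEP.
Vt/C = PIP − R·V̇ − PEEP = 30.7 − 15.9×0.7167 − 14 = 30.7 − 11.396 − 14 = 5.304 cmH2O.
C = Vt / 5.304 = 385 / 5.304 = 72.587 mL/cmH2O.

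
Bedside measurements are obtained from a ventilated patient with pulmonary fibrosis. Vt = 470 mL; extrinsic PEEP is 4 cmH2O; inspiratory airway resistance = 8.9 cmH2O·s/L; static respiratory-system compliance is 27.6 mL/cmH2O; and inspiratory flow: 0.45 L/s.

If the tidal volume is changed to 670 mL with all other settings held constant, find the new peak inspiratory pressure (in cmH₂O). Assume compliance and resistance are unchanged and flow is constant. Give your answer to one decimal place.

32.3

PIP = Vt/C + R·V̇ + PEEP (constant-flow equation of motion).
Only the elastic term changes: ΔPIP = ΔVt / C = (670 − 470) / 27.6 = 7.246 cmH2O.
Original PIP = 470/27.6 + 8.9×0.45 + 4 = 25.034 cmH2O; new PIP = 25.034 + (7.246) = 32.28 cmH2O.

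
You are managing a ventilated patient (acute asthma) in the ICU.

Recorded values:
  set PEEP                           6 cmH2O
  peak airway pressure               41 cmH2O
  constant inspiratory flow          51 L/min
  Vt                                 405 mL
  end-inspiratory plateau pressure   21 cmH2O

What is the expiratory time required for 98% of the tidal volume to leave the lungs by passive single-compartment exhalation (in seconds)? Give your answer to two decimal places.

2.49

Flow: 51 L/min ÷ 60 = 0.85 L/s.
R = (PIP − Pplat)/V̇ = (41 − 21) / 0.85 = 20.0/0.85 = 23.529 cmH2O·s/L.
C = Vt/(Pplat − PEEP) = 405.0 / (21 − 6) = 405.0/15.0 = 27.0 mL/cmH2O.
τ = R × C = 23.529 × 0.027 L/cmH2O = 0.6353 s.
t = −τ·ln(1 − 0.98) = −0.6353·ln(0.02) = 2.485 s.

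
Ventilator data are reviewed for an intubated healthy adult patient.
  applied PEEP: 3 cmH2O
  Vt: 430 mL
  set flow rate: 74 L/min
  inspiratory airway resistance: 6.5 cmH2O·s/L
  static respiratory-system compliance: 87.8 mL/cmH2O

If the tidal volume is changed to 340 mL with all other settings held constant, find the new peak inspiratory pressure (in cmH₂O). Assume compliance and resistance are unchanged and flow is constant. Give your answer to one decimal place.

14.9

Flow: 74 L/min ÷ 60 = 1.2333 L/s.
PIP = Vt/C + R·V̇ + PEEP (constant-flow equation of motion).
Only the elastic term changes: ΔPIP = ΔVt / C = (340 − 430) / 87.8 = -1.025 cmH2O.
Original PIP = 430/87.8 + 6.5×1.2333 + 3 = 15.914 cmH2O; new PIP = 15.914 + (-1.025) = 14.889 cmH2O.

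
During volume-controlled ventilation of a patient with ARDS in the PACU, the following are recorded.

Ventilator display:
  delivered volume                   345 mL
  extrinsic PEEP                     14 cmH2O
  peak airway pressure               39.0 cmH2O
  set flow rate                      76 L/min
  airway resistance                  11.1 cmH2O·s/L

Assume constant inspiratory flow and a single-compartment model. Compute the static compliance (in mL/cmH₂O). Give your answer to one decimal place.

Flow: 76 L/min ÷ 60 = 1.2667 L/s.
Equation of motion (constant flow): PIP = Vt/C + R·V̇ + PEEP.
Vt/C = PIP − R·V̇ − PEEP = 39.0 − 11.1×1.2667 − 14 = 39.0 − 14.06 − 14 = 10.94 cmH2O.
C = Vt / 10.94 = 345 / 10.94 = 31.536 mL/cmH2O.

31.5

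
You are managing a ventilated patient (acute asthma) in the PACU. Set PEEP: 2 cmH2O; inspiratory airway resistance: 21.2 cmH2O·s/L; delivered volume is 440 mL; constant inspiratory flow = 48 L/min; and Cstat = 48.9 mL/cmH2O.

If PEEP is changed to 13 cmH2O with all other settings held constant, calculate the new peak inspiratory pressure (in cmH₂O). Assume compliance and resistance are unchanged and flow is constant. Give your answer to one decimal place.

39.0

Flow: 48 L/min ÷ 60 = 0.8 L/s.
PIP = Vt/C + R·V̇ + PEEP (constant-flow equation of motion).
Only the baseline term changes: ΔPIP = ΔPEEP = 13 − 2 = 11.0 cmH2O.
Original PIP = 440/48.9 + 21.2×0.8 + 2 = 27.958 cmH2O; new PIP = 27.958 + (11.0) = 38.958 cmH2O.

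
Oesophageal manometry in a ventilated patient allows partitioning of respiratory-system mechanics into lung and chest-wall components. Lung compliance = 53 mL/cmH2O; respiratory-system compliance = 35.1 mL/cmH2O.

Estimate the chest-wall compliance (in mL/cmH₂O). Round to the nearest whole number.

104

1/Ccw = 1/Crs − 1/CL.
1/Ccw = 1/35.1 − 1/53 = 0.009622.
Ccw = 103.93 mL/cmH2O.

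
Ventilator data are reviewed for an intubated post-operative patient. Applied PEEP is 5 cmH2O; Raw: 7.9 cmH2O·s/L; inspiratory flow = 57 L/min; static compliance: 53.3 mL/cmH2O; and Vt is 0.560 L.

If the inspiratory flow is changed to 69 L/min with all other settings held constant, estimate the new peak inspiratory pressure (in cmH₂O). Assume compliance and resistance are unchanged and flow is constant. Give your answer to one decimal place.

24.6

Flow: 57 L/min ÷ 60 = 0.95 L/s.
New flow: 69 L/min ÷ 60 = 1.15 L/s.
PIP = Vt/C + R·V̇ + PEEP (constant-flow equation of motion).
Only the resistive term changes: ΔPIP = R × ΔV̇ = 7.9 × (1.15 − 0.95) = 7.9 × 0.2 = 1.58 cmH2O.
Original PIP = 560/53.3 + 7.9×0.95 + 5 = 23.012 cmH2O; new PIP = 23.012 + (1.58) = 24.592 cmH2O.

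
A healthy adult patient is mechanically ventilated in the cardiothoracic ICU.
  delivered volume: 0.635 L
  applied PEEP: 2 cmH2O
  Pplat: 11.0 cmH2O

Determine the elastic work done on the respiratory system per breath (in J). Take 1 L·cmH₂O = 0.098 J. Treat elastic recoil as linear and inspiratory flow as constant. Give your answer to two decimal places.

Elastic work ≈ ½ × (Pplat − PEEP) × Vt = 0.5 × (11.0 − 2) × 0.635 L = 0.5 × 9.0 × 0.635 = 2.858 L·cmH2O.
× 0.098 J/(L·cmH2O) → 0.2801 J.

0.28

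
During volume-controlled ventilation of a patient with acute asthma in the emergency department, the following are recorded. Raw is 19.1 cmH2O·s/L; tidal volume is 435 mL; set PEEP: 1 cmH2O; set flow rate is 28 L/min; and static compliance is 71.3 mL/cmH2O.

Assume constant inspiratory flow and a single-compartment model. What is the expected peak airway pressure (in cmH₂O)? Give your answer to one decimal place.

Flow: 28 L/min ÷ 60 = 0.4667 L/s.
Equation of motion (constant flow): PIP = Vt/C + R·V̇ + PEEP.
PIP = 435/71.3 + 19.1×0.4667 + 1 = 6.101 + 8.914 + 1 = 16.015 cmH2O.

16.0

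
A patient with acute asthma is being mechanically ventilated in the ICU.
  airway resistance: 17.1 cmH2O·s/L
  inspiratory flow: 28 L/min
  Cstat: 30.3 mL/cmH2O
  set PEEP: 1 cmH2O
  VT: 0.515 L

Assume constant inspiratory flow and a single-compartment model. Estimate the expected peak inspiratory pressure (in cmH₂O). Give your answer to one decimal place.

26.0

Flow: 28 L/min ÷ 60 = 0.4667 L/s.
Equation of motion (constant flow): PIP = Vt/C + R·V̇ + PEEP.
PIP = 515/30.3 + 17.1×0.4667 + 1 = 16.997 + 7.981 + 1 = 25.978 cmH2O.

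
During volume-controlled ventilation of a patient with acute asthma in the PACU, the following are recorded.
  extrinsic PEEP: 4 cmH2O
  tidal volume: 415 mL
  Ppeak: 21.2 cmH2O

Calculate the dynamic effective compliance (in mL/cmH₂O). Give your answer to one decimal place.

Dynamic compliance = Vt / (PIP − PEEP) = 415 / (21.2 − 4) = 415 / 17.2 = 24.128 mL/cmH2O.

24.1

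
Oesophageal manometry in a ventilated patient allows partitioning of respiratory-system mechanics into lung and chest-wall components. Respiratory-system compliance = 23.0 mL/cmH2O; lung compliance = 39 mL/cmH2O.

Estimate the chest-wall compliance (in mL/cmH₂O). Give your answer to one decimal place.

1/Ccw = 1/Crs − 1/CL.
1/Ccw = 1/23.0 − 1/39 = 0.01784.
Ccw = 56.054 mL/cmH2O.

56.1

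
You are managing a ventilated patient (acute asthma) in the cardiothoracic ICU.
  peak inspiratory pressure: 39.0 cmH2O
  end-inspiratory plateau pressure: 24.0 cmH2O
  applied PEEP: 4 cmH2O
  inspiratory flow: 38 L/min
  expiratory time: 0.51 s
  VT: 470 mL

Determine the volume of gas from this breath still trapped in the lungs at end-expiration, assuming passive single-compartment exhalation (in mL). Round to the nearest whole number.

Flow: 38 L/min ÷ 60 = 0.6333 L/s.
R = (PIP − Pplat)/V̇ = (39.0 − 24.0) / 0.6333 = 15.0/0.6333 = 23.685 cmH2O·s/L.
C = Vt/(Pplat − PEEP) = 470.0 / (24.0 − 4) = 470.0/20.0 = 23.5 mL/cmH2O.
τ = R × C = 23.685 × 0.0235 L/cmH2O = 0.5566 s.
Fraction remaining = e^(−Te/τ) = e^(−0.51/0.5566) = 0.4.
Trapped volume = 470.0 × 0.4 = 188.0 mL.

188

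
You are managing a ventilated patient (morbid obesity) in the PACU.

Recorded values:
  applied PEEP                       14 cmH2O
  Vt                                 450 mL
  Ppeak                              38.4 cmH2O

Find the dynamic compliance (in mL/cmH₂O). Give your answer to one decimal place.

Dynamic compliance = Vt / (PIP − PEEP) = 450 / (38.4 − 14) = 450 / 24.4 = 18.443 mL/cmH2O.

18.4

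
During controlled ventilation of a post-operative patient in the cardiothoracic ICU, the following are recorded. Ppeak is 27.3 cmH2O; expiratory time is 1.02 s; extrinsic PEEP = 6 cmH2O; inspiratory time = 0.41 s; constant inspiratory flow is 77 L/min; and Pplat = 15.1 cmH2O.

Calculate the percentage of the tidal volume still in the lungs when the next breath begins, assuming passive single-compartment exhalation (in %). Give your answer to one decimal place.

Flow: 77 L/min ÷ 60 = 1.2833 L/s.
Vt = flow × Ti = 1.2833 L/s × 0.41 s × 1000 mL/L = 526.15 mL.
R = (PIP − Pplat)/V̇ = (27.3 − 15.1) / 1.2833 = 12.2/1.2833 = 9.507 cmH2O·s/L.
C = Vt/(Pplat − PEEP) = 526.15 / (15.1 − 6) = 526.15/9.1 = 57.819 mL/cmH2O.
τ = R × C = 9.507 × 0.05782 L/cmH2O = 0.5497 s.
Fraction remaining at end-expiration = e^(−Te/τ) = e^(−1.02/0.5497) = 0.1564 → 15.64%.

15.6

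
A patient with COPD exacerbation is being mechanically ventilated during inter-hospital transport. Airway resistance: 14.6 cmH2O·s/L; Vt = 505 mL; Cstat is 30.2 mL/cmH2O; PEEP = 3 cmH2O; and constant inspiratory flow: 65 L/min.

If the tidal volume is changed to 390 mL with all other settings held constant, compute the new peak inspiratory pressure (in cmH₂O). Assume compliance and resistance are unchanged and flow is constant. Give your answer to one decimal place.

Flow: 65 L/min ÷ 60 = 1.0833 L/s.
PIP = Vt/C + R·V̇ + PEEP (constant-flow equation of motion).
Only the elastic term changes: ΔPIP = ΔVt / C = (390 − 505) / 30.2 = -3.808 cmH2O.
Original PIP = 505/30.2 + 14.6×1.0833 + 3 = 35.538 cmH2O; new PIP = 35.538 + (-3.808) = 31.73 cmH2O.

31.7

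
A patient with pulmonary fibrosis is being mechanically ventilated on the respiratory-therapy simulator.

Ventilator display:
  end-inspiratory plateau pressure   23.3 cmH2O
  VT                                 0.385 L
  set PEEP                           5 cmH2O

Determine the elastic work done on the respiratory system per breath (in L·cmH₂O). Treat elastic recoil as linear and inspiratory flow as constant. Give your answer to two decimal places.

3.52

Elastic work ≈ ½ × (Pplat − PEEP) × Vt = 0.5 × (23.3 − 5) × 0.385 L = 0.5 × 18.3 × 0.385 = 3.523 L·cmH2O.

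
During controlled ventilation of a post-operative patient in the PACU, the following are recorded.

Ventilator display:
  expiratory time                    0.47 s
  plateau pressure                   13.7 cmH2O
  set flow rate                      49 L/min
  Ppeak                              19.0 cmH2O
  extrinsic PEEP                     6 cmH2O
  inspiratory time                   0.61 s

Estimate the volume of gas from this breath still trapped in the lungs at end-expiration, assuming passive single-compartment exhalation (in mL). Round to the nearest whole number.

163

Flow: 49 L/min ÷ 60 = 0.8167 L/s.
Vt = flow × Ti = 0.8167 L/s × 0.61 s × 1000 mL/L = 498.19 mL.
R = (PIP − Pplat)/V̇ = (19.0 − 13.7) / 0.8167 = 5.3/0.8167 = 6.49 cmH2O·s/L.
C = Vt/(Pplat − PEEP) = 498.19 / (13.7 − 6) = 498.19/7.7 = 64.7 mL/cmH2O.
τ = R × C = 6.49 × 0.0647 L/cmH2O = 0.4199 s.
Fraction remaining = e^(−Te/τ) = e^(−0.47/0.4199) = 0.3265.
Trapped volume = 498.19 × 0.3265 = 162.66 mL.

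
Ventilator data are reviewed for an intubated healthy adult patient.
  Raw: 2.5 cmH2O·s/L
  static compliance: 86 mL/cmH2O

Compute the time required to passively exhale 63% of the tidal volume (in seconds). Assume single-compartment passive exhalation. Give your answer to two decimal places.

0.21

τ = R × C = 2.5 × 86 mL/cmH2O = 2.5 × 0.086 L/cmH2O = 0.215 s.
Exhaled fraction f = 1 − e^(−t/τ) → t = −τ·ln(1 − f) = −0.215·ln(0.37) = 0.2138 s.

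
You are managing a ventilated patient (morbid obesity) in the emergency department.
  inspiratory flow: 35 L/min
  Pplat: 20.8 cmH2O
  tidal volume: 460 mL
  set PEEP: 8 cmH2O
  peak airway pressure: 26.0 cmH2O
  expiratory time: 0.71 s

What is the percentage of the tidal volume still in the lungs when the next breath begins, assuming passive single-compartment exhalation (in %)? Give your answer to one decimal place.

10.9

Flow: 35 L/min ÷ 60 = 0.5833 L/s.
R = (PIP − Pplat)/V̇ = (26.0 − 20.8) / 0.5833 = 5.2/0.5833 = 8.915 cmH2O·s/L.
C = Vt/(Pplat − PEEP) = 460.0 / (20.8 − 8) = 460.0/12.8 = 35.938 mL/cmH2O.
τ = R × C = 8.915 × 0.03594 L/cmH2O = 0.3204 s.
Fraction remaining at end-expiration = e^(−Te/τ) = e^(−0.71/0.3204) = 0.109 → 10.9%.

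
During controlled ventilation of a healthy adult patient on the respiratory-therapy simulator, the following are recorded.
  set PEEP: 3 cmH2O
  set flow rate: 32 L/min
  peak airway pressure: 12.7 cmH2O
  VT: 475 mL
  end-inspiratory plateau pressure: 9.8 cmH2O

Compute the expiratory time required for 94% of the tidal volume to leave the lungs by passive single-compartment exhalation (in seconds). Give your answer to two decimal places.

Flow: 32 L/min ÷ 60 = 0.5333 L/s.
R = (PIP − Pplat)/V̇ = (12.7 − 9.8) / 0.5333 = 2.9/0.5333 = 5.438 cmH2O·s/L.
C = Vt/(Pplat − PEEP) = 475.0 / (9.8 − 3) = 475.0/6.8 = 69.853 mL/cmH2O.
τ = R × C = 5.438 × 0.06985 L/cmH2O = 0.3798 s.
t = −τ·ln(1 − 0.94) = −0.3798·ln(0.06) = 1.069 s.

1.07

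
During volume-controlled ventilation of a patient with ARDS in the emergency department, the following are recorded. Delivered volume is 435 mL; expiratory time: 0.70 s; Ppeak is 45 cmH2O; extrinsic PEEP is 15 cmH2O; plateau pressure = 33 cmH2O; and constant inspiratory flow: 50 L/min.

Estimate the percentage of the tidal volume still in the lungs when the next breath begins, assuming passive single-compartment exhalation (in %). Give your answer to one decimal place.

Flow: 50 L/min ÷ 60 = 0.8333 L/s.
R = (PIP − Pplat)/V̇ = (45 − 33) / 0.8333 = 12.0/0.8333 = 14.401 cmH2O·s/L.
C = Vt/(Pplat − PEEP) = 435.0 / (33 − 15) = 435.0/18.0 = 24.167 mL/cmH2O.
τ = R × C = 14.401 × 0.02417 L/cmH2O = 0.3481 s.
Fraction remaining at end-expiration = e^(−Te/τ) = e^(−0.70/0.3481) = 0.1339 → 13.39%.

13.4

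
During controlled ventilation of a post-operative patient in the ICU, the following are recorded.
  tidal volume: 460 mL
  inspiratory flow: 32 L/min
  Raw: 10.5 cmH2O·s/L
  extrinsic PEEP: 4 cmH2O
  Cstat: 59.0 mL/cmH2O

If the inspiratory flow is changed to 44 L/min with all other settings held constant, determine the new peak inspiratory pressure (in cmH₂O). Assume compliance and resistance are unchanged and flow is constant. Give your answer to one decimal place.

19.5

Flow: 32 L/min ÷ 60 = 0.5333 L/s.
New flow: 44 L/min ÷ 60 = 0.7333 L/s.
PIP = Vt/C + R·V̇ + PEEP (constant-flow equation of motion).
Only the resistive term changes: ΔPIP = R × ΔV̇ = 10.5 × (0.7333 − 0.5333) = 10.5 × 0.2 = 2.1 cmH2O.
Original PIP = 460/59.0 + 10.5×0.5333 + 4 = 17.396 cmH2O; new PIP = 17.396 + (2.1) = 19.496 cmH2O.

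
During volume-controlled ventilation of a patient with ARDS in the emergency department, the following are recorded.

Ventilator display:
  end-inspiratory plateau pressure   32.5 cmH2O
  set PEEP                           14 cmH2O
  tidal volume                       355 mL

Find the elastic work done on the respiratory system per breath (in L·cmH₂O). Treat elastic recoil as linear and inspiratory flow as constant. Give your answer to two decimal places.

Elastic work ≈ ½ × (Pplat − PEEP) × Vt = 0.5 × (32.5 − 14) × 0.355 L = 0.5 × 18.5 × 0.355 = 3.284 L·cmH2O.

3.28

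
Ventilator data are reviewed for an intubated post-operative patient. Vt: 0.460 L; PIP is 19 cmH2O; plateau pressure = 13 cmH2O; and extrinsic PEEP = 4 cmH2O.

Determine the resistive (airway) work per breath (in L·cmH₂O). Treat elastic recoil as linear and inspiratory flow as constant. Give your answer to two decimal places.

With constant inspiratory flow the resistive pressure is constant at PIP − Pplat = 19 − 13 = 6.0 cmH2O, so resistive work = 6.0 × 0.460 = 2.76 L·cmH2O.

2.76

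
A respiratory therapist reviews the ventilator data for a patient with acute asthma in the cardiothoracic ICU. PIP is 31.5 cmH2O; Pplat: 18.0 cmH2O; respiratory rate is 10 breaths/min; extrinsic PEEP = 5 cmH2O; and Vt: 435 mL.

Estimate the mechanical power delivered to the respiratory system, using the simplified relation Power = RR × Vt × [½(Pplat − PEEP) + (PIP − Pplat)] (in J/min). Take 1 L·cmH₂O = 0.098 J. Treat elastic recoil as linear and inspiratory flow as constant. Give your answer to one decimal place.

8.5

Per-breath work = Vt × [½(Pplat−PEEP) + (PIP−Pplat)] = 0.435 × [0.5×13.0 + 13.5] = 0.435 × 20.0 = 8.7 L·cmH2O.
Power = 10 × 8.7 = 87.0 L·cmH2O/min.
× 0.098 J/(L·cmH2O) → 8.526 J/min.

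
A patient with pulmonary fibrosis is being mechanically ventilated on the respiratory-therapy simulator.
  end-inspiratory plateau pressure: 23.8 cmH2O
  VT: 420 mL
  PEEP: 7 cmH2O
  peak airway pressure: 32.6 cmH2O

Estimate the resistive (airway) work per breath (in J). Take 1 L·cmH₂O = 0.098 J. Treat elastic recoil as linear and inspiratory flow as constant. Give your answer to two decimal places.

With constant inspiratory flow the resistive pressure is constant at PIP − Pplat = 32.6 − 23.8 = 8.8 cmH2O, so resistive work = 8.8 × 0.420 = 3.696 L·cmH2O.
× 0.098 J/(L·cmH2O) → 0.3622 J.

0.36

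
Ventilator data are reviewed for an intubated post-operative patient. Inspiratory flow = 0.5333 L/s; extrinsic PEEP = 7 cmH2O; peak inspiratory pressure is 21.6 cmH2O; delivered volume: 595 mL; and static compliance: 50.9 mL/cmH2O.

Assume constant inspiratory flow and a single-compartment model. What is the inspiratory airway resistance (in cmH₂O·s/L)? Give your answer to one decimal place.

Equation of motion (constant flow): PIP = Vt/C + R·V̇ + PEEP.
R·V̇ = PIP − Vt/C − PEEP = 21.6 − 595/50.9 − 7 = 21.6 − 11.69 − 7 = 2.91 cmH2O.
R = 2.91 / 0.5333 = 5.457 cmH2O·s/L.

5.5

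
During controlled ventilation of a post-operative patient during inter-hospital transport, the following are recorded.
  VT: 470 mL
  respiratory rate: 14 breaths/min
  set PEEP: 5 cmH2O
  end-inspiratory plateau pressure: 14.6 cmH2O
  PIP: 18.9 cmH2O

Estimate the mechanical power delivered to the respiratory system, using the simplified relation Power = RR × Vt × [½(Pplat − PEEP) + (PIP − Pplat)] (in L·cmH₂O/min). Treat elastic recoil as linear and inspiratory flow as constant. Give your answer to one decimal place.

Per-breath work = Vt × [½(Pplat−PEEP) + (PIP−Pplat)] = 0.470 × [0.5×9.6 + 4.3] = 0.470 × 9.1 = 4.277 L·cmH2O.
Power = 14 × 4.277 = 59.878 L·cmH2O/min.

59.9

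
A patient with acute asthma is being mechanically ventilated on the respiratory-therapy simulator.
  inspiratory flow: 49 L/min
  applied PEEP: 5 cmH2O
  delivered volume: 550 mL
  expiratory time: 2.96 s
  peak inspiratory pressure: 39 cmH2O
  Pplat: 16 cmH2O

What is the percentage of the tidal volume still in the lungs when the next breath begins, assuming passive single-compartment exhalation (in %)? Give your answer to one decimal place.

Flow: 49 L/min ÷ 60 = 0.8167 L/s.
R = (PIP − Pplat)/V̇ = (39 − 16) / 0.8167 = 23.0/0.8167 = 28.162 cmH2O·s/L.
C = Vt/(Pplat − PEEP) = 550.0 / (16 − 5) = 550.0/11.0 = 50.0 mL/cmH2O.
τ = R × C = 28.162 × 0.05 L/cmH2O = 1.408 s.
Fraction remaining at end-expiration = e^(−Te/τ) = e^(−2.96/1.408) = 0.1222 → 12.22%.

12.2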